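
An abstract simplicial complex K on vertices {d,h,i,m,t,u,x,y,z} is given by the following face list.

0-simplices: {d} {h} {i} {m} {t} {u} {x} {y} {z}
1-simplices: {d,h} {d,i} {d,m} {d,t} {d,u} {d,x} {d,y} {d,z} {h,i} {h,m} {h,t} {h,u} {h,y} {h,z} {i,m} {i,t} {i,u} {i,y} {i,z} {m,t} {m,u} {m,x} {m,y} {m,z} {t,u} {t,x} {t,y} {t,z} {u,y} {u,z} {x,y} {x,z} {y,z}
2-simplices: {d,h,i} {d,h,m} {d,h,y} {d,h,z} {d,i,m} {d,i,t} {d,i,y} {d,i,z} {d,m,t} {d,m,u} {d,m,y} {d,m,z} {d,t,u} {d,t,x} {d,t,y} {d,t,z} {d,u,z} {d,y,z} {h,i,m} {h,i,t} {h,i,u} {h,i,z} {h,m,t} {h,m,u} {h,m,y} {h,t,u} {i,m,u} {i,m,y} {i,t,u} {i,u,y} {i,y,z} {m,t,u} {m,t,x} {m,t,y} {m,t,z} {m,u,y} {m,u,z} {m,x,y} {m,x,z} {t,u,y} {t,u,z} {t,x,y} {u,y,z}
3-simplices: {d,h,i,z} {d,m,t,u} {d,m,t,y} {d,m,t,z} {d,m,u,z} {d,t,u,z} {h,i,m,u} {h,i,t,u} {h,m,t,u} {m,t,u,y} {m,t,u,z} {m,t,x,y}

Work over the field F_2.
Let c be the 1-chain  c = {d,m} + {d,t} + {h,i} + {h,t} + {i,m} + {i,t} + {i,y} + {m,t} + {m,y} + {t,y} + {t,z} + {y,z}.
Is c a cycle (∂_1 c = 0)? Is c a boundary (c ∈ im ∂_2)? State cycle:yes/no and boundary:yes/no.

n_0=9 n_1=33 n_2=43 n_3=12  [Z2]
∂1: piv[dh,di,dm,dt,du,dx,dy,dz] rk=8  ker:hi,hm,ht,hu,hy,hz,im,it,iu,iy,iz,mt,mu,mx,my,mz,tu,tx,ty,tz,uy,uz,xy,xz,yz
∂2: piv[dhi,dhm,dhy,dhz,dim,dit,diy,diz,dmt,dmu,dmy,dmz,dtu,dtx,dty,dtz,duz,dyz,hit,hiu,hmu,iuy,mtx,mxy,mxz] rk=25  ker:him,hiz,hmt,hmy,htu,imu,imy,itu,iyz,mtu,mty,mtz,muy,muz,tuy,tuz,txy,uyz
∂3: piv[dhiz,dmtu,dmty,dmtz,dmuz,dtuz,himu,hitu,hmtu,mtuy,mtxy] rk=11  ker:mtuz
∂1c = 0
c vs im∂2: reduces to 0 ⇒ boundary

cycle:yes boundary:yes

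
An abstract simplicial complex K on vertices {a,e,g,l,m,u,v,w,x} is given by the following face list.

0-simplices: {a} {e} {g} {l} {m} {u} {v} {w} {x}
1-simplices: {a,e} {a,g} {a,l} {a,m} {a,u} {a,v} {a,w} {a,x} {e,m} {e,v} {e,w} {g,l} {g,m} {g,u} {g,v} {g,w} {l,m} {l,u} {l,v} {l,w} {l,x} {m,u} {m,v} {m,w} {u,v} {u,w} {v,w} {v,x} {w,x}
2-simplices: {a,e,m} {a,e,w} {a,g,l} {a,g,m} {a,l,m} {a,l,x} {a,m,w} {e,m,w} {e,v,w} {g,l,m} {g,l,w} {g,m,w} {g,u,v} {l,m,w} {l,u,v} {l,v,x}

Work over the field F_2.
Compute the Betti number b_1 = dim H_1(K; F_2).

b_1=8

n_0=9 n_1=29 n_2=16  [Z2]
∂1: piv[ae,ag,al,am,au,av,aw,ax] rk=8  ker:em,ev,ew,gl,gm,gu,gv,gw,lm,lu,lv,lw,lx,mu,mv,mw,uv,uw,vw,vx,wx
∂2: piv[aem,aew,agl,agm,alm,alx,amw,evw,glw,gmw,guv,luv,lvx] rk=13  ker:emw,glm,lmw
b_1=(29−8)−13=8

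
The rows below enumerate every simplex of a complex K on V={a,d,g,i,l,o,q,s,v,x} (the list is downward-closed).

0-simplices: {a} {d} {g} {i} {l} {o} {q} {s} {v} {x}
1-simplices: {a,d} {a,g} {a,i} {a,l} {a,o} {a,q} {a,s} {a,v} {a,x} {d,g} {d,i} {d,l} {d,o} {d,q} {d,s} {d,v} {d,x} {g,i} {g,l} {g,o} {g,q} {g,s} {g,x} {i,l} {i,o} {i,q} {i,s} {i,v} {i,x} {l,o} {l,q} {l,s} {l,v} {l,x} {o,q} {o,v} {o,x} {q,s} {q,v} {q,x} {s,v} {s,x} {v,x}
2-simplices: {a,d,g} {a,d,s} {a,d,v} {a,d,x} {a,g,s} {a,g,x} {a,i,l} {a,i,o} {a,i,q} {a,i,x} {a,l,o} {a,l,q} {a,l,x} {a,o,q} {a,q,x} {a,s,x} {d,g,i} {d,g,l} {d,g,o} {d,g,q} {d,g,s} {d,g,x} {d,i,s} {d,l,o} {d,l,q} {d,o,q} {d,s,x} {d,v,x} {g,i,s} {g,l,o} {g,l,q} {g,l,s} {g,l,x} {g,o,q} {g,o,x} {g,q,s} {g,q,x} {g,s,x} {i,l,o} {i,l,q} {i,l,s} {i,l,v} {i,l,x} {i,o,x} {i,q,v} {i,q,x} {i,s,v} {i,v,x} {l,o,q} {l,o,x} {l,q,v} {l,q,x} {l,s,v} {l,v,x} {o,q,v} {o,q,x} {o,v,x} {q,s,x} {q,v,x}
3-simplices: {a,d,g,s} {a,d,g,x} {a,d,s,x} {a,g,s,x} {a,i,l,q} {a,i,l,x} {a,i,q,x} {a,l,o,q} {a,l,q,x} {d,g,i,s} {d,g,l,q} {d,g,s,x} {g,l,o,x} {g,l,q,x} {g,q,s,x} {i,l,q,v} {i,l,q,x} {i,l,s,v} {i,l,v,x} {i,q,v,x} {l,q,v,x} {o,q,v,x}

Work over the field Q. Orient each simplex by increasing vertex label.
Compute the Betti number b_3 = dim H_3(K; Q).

b_3=3

n_0=10 n_1=43 n_2=59 n_3=22  [Q]
∂1: piv[ad,ag,ai,al,ao,aq,as,av,ax] rk=9  ker:dg,di,dl,do,dq,ds,dv,dx,gi,gl,go,gq,gs,gx,il,io,iq,is,iv,ix,lo,lq,ls,lv,lx,oq,ov,ox,qs,qv,qx,sv,sx,vx
∂2: piv[adg,ads,adv,adx,ags,agx,ail,aio,aiq,aix,alo,alq,alx,aoq,aqx,asx,dgi,dgl,dgo,dgq,dis,dlo,dlq,dvx,gls,glx,gox,gqs,ils,ilv,iqv,isv,ivx,oqv] rk=34  ker:dgs,dgx,doq,dsx,gis,glo,glq,goq,gqx,gsx,ilo,ilq,ilx,iox,iqx,loq,lox,lqv,lqx,lsv,lvx,oqx,ovx,qsx,qvx
∂3: piv[adgs,adgx,adsx,agsx,ailq,ailx,aiqx,aloq,alqx,dgis,dglq,glox,glqx,gqsx,ilqv,ilsv,ilvx,iqvx,oqvx] rk=19  ker:dgsx,ilqx,lqvx
b_3=(22−19)−0=3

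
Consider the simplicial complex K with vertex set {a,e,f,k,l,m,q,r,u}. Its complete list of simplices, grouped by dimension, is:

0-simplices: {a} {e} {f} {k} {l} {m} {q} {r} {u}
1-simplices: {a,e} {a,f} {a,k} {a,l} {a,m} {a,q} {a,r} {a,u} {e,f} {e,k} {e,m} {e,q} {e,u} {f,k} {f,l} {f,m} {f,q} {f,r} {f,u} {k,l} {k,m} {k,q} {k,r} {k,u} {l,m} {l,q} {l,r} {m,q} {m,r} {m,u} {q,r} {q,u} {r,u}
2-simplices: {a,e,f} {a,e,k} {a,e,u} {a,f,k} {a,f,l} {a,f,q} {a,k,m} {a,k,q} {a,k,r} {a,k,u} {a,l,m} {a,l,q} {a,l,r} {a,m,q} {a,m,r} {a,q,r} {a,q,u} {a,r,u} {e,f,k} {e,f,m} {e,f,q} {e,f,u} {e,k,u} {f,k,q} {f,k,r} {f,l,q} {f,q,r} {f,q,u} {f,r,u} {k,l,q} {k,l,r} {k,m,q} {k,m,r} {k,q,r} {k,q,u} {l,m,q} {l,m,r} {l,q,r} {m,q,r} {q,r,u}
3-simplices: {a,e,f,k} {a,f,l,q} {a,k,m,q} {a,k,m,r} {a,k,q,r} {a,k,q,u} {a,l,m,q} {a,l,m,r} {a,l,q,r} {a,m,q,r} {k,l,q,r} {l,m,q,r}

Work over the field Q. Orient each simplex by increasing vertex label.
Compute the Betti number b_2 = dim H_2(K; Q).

b_2=6

n_0=9 n_1=33 n_2=40 n_3=12  [Q]
∂1: piv[ae,af,ak,al,am,aq,ar,au] rk=8  ker:ef,ek,em,eq,eu,fk,fl,fm,fq,fr,fu,kl,km,kq,kr,ku,lm,lq,lr,mq,mr,mu,qr,qu,ru
∂2: piv[aef,aek,aeu,afk,afl,afq,akm,akq,akr,aku,alm,alq,alr,amq,amr,aqr,aqu,aru,efm,efq,efu,fkr,klq] rk=23  ker:efk,eku,fkq,flq,fqr,fqu,fru,klr,kmq,kmr,kqr,kqu,lmq,lmr,lqr,mqr,qru
∂3: piv[aefk,aflq,akmq,akmr,akqr,akqu,almq,almr,alqr,amqr,klqr] rk=11  ker:lmqr
b_2=(40−23)−11=6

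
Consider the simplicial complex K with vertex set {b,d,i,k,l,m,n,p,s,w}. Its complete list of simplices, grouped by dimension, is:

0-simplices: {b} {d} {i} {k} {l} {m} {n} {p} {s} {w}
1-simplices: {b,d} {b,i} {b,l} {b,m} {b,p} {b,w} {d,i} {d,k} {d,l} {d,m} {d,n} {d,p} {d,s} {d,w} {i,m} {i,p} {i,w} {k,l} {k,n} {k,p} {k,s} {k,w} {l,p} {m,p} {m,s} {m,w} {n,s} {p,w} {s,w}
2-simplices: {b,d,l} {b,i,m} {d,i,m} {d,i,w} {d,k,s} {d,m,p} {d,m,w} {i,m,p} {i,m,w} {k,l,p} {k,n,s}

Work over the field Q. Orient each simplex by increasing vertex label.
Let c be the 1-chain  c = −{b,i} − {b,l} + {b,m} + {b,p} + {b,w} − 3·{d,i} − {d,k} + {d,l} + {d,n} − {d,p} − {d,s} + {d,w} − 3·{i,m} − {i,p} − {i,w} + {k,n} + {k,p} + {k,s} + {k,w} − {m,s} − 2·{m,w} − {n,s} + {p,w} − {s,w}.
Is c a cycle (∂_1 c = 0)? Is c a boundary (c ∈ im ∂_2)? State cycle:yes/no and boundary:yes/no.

cycle:no boundary:no

n_0=10 n_1=29 n_2=11  [Q]
∂1: piv[bd,bi,bl,bm,bp,bw,dk,dn,ds] rk=9  ker:di,dl,dm,dp,dw,im,ip,iw,kl,kn,kp,ks,kw,lp,mp,ms,mw,ns,pw,sw
∂2: piv[bdl,bim,dim,diw,dks,dmp,dmw,imp,klp,kns] rk=10  ker:imw
∂1c = −{b} + 3·{d} + {i} − 5·{k} + {m} + 3·{n} − {p} − {s}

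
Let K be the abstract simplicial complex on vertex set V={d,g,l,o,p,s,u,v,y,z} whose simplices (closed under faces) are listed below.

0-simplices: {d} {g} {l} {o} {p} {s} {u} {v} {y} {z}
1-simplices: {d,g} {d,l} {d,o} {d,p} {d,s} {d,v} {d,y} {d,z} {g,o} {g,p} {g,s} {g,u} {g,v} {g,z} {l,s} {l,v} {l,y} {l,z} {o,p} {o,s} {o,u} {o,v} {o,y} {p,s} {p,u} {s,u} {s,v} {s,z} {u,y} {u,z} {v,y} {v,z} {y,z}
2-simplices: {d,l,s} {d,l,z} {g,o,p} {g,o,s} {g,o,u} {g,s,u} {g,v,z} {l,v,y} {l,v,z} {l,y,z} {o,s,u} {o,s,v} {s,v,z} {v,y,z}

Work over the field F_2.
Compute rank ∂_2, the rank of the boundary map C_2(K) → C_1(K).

rank∂_2=12

n_0=10 n_1=33 n_2=14  [Z2]
∂1: piv[dg,dl,do,dp,ds,dv,dy,dz,gu] rk=9  ker:go,gp,gs,gv,gz,ls,lv,ly,lz,op,os,ou,ov,oy,ps,pu,su,sv,sz,uy,uz,vy,vz,yz
∂2: piv[dls,dlz,gop,gos,gou,gsu,gvz,lvy,lvz,lyz,osv,svz] rk=12  ker:osu,vyz
rk∂_2=12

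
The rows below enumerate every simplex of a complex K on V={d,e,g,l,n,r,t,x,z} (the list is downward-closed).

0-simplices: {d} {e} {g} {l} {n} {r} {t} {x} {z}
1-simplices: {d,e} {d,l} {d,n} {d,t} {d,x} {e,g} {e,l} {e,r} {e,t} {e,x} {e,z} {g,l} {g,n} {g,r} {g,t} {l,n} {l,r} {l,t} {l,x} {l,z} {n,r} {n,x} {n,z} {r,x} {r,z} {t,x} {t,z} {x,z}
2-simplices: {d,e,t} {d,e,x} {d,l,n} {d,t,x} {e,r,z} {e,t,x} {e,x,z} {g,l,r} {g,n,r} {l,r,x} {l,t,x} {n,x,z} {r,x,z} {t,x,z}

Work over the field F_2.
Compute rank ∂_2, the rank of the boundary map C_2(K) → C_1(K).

n_0=9 n_1=28 n_2=14  [Z2]
∂1: piv[de,dl,dn,dt,dx,eg,er,ez] rk=8  ker:el,et,ex,gl,gn,gr,gt,ln,lr,lt,lx,lz,nr,nx,nz,rx,rz,tx,tz,xz
∂2: piv[det,dex,dln,dtx,erz,exz,glr,gnr,lrx,ltx,nxz,rxz,txz] rk=13  ker:etx
rk∂_2=13

rank∂_2=13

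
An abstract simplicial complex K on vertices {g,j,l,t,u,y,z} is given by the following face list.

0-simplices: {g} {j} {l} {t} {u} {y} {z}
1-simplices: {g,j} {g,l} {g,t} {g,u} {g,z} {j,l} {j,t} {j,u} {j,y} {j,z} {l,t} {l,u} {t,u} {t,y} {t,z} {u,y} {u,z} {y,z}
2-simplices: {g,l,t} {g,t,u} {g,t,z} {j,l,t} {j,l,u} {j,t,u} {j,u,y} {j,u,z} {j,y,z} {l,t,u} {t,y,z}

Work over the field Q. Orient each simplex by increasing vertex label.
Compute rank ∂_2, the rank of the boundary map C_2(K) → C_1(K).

rank∂_2=10

n_0=7 n_1=18 n_2=11  [Q]
∂1: piv[gj,gl,gt,gu,gz,jy] rk=6  ker:jl,jt,ju,jz,lt,lu,tu,ty,tz,uy,uz,yz
∂2: piv[glt,gtu,gtz,jlt,jlu,jtu,juy,juz,jyz,tyz] rk=10  ker:ltu
rk∂_2=10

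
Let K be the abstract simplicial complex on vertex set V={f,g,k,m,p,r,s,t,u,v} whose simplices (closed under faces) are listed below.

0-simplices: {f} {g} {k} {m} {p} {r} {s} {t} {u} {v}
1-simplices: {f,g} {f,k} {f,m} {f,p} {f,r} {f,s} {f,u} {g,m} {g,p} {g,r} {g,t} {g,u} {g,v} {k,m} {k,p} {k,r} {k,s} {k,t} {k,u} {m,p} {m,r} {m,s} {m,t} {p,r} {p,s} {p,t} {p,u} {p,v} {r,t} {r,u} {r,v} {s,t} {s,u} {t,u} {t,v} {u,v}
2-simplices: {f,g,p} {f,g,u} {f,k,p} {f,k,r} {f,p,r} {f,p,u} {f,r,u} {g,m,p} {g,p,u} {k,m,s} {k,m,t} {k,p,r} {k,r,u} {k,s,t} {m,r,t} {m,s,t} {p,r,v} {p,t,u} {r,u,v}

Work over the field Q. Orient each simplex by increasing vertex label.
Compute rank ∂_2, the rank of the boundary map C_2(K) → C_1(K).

n_0=10 n_1=36 n_2=19  [Q]
∂1: piv[fg,fk,fm,fp,fr,fs,fu,gt,gv] rk=9  ker:gm,gp,gr,gu,km,kp,kr,ks,kt,ku,mp,mr,ms,mt,pr,ps,pt,pu,pv,rt,ru,rv,st,su,tu,tv,uv
∂2: piv[fgp,fgu,fkp,fkr,fpr,fpu,fru,gmp,kms,kmt,kru,kst,mrt,prv,ptu,ruv] rk=16  ker:gpu,kpr,mst
rk∂_2=16

rank∂_2=16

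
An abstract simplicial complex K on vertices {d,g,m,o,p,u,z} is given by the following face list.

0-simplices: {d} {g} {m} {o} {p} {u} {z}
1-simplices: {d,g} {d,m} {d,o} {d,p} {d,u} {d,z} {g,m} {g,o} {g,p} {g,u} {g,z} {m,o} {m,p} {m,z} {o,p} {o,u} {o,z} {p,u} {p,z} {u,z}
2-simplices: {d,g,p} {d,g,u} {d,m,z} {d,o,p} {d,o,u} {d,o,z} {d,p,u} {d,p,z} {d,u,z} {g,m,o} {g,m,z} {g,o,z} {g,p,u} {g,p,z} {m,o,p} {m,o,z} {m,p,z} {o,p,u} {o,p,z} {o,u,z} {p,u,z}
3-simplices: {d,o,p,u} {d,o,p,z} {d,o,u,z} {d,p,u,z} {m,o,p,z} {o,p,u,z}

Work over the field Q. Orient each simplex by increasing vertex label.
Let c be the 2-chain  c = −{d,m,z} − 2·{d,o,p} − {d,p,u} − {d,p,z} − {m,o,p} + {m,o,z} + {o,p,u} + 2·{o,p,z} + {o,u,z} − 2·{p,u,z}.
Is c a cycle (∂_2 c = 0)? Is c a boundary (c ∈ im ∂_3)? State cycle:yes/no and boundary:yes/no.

n_0=7 n_1=20 n_2=21 n_3=6  [Q]
∂1: piv[dg,dm,do,dp,du,dz] rk=6  ker:gm,go,gp,gu,gz,mo,mp,mz,op,ou,oz,pu,pz,uz
∂2: piv[dgp,dgu,dmz,dop,dou,doz,dpu,dpz,duz,gmo,gmz,goz,gpz,mop] rk=14  ker:gpu,moz,mpz,opu,opz,ouz,puz
∂3: piv[dopu,dopz,douz,dpuz,mopz] rk=5  ker:opuz
∂2c = −{d,m} − 2·{d,o} + {d,u} + 2·{d,z} + {m,p} − 2·{m,z} − 2·{o,z} − 2·{p,u} + 3·{p,z} − {u,z}

cycle:no boundary:no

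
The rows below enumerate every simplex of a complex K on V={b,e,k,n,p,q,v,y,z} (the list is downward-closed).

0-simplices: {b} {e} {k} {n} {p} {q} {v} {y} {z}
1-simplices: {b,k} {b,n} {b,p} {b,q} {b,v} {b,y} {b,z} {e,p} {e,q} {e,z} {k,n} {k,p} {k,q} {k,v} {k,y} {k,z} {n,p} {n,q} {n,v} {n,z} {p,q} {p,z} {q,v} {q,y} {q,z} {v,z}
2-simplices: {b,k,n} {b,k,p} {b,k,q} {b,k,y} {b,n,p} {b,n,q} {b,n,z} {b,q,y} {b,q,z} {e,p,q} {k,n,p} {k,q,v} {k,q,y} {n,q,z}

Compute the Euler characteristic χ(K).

n_0=9 n_1=26 n_2=14
χ=+9−26+14=-3

χ(K)=-3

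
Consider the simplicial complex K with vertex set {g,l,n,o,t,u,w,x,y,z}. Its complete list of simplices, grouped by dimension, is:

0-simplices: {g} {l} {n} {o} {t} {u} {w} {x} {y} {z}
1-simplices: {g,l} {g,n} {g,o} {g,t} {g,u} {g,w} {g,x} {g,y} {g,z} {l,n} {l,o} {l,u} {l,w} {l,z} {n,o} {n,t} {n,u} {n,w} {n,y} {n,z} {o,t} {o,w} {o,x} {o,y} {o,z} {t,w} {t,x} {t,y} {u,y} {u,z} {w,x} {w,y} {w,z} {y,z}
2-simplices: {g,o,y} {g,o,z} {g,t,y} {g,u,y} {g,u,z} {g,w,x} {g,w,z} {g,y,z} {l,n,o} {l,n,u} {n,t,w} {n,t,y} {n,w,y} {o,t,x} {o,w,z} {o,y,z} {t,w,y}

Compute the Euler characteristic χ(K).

n_0=10 n_1=34 n_2=17
χ=+10−34+17=-7

χ(K)=-7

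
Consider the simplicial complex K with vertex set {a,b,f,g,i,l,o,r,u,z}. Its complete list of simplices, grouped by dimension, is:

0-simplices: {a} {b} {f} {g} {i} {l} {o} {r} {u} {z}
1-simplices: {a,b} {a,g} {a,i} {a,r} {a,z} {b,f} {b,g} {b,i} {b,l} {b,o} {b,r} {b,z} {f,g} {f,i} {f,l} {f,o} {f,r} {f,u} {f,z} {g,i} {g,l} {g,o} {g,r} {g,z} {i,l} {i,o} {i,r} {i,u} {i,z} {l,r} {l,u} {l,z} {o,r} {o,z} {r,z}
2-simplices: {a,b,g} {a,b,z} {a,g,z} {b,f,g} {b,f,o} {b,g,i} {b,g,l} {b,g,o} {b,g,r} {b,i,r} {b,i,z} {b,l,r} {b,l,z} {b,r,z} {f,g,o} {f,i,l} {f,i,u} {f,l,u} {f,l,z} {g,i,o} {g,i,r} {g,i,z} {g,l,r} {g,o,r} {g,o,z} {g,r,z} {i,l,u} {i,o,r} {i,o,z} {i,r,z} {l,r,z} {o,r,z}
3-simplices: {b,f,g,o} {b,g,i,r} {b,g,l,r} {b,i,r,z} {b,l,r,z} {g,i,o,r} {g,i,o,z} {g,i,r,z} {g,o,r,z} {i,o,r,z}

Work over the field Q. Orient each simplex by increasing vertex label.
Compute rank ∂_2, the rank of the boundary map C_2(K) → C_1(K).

rank∂_2=21

n_0=10 n_1=35 n_2=32 n_3=10  [Q]
∂1: piv[ab,ag,ai,ar,az,bf,bl,bo,fu] rk=9  ker:bg,bi,br,bz,fg,fi,fl,fo,fr,fz,gi,gl,go,gr,gz,il,io,ir,iu,iz,lr,lu,lz,or,oz,rz
∂2: piv[abg,abz,agz,bfg,bfo,bgi,bgl,bgo,bgr,bir,biz,blr,blz,brz,fil,fiu,flu,flz,gio,gor,goz] rk=21  ker:fgo,gir,giz,glr,grz,ilu,ior,ioz,irz,lrz,orz
∂3: piv[bfgo,bgir,bglr,birz,blrz,gior,gioz,girz,gorz] rk=9  ker:iorz
rk∂_2=21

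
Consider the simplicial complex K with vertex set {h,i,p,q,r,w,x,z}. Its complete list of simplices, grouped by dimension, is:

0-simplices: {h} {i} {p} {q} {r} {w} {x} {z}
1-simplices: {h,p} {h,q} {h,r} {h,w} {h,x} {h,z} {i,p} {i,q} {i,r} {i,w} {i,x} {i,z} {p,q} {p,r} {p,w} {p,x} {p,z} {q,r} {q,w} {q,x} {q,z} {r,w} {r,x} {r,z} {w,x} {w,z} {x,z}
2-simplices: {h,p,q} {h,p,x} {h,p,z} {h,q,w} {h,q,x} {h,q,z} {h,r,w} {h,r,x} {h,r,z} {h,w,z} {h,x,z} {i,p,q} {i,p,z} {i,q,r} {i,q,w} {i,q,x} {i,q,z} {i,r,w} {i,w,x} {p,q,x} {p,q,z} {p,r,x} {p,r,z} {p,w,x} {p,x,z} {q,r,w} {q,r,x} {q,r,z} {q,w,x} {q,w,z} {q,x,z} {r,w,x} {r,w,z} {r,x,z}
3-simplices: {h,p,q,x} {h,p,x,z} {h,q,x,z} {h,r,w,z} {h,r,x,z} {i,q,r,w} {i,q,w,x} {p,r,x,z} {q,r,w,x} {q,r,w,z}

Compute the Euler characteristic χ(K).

χ(K)=5

n_0=8 n_1=27 n_2=34 n_3=10
χ=+8−27+34−10=5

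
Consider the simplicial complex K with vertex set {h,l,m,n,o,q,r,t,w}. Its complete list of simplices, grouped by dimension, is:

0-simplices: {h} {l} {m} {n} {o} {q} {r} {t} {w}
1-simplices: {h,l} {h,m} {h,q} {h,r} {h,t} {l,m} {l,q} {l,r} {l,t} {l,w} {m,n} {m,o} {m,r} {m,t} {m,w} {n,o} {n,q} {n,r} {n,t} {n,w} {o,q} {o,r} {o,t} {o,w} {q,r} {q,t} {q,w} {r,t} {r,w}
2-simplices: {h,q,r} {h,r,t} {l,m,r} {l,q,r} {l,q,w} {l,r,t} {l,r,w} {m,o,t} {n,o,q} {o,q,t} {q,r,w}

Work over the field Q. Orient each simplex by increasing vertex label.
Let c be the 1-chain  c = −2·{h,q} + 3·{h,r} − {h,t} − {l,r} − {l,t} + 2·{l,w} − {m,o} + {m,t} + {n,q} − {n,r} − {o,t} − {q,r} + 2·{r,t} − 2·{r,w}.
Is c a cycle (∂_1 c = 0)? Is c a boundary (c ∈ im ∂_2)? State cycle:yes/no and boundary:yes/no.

cycle:yes boundary:no

n_0=9 n_1=29 n_2=11  [Q]
∂1: piv[hl,hm,hq,hr,ht,lw,mn,mo] rk=8  ker:lm,lq,lr,lt,mr,mt,mw,no,nq,nr,nt,nw,oq,or,ot,ow,qr,qt,qw,rt,rw
∂2: piv[hqr,hrt,lmr,lqr,lqw,lrt,lrw,mot,noq,oqt] rk=10  ker:qrw
∂1c = 0
c vs im∂2: residual ≠ 0 ⇒ not boundary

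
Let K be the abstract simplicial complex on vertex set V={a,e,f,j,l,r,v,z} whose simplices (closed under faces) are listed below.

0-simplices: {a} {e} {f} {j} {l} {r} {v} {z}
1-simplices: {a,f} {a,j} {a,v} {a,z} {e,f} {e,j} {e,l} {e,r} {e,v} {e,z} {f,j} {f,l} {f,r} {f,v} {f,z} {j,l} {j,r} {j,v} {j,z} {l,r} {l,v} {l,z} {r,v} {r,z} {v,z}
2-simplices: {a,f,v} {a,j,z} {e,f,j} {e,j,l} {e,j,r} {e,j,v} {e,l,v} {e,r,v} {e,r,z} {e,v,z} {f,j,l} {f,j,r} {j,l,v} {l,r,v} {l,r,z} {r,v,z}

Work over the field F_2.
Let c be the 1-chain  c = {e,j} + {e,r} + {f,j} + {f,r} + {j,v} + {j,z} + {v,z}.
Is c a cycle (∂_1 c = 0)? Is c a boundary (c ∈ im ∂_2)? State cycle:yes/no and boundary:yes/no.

cycle:yes boundary:no

n_0=8 n_1=25 n_2=16  [Z2]
∂1: piv[af,aj,av,az,ef,el,er] rk=7  ker:ej,ev,ez,fj,fl,fr,fv,fz,jl,jr,jv,jz,lr,lv,lz,rv,rz,vz
∂2: piv[afv,ajz,efj,ejl,ejr,ejv,elv,erv,erz,evz,fjl,fjr,lrv,lrz] rk=14  ker:jlv,rvz
∂1c = 0
c vs im∂2: residual ≠ 0 ⇒ not boundary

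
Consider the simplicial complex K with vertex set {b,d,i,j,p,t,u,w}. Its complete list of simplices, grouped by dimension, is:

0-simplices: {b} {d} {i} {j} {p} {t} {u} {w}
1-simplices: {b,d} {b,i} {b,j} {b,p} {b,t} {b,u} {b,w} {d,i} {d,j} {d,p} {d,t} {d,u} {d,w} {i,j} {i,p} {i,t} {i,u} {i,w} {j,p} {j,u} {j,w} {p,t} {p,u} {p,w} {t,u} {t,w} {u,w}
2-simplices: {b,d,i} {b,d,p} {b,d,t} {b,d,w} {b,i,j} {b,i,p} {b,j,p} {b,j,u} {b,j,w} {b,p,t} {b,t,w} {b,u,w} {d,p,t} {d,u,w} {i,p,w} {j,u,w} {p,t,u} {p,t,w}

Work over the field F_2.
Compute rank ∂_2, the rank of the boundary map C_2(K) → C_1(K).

rank∂_2=16

n_0=8 n_1=27 n_2=18  [Z2]
∂1: piv[bd,bi,bj,bp,bt,bu,bw] rk=7  ker:di,dj,dp,dt,du,dw,ij,ip,it,iu,iw,jp,ju,jw,pt,pu,pw,tu,tw,uw
∂2: piv[bdi,bdp,bdt,bdw,bij,bip,bjp,bju,bjw,bpt,btw,buw,duw,ipw,ptu,ptw] rk=16  ker:dpt,juw
rk∂_2=16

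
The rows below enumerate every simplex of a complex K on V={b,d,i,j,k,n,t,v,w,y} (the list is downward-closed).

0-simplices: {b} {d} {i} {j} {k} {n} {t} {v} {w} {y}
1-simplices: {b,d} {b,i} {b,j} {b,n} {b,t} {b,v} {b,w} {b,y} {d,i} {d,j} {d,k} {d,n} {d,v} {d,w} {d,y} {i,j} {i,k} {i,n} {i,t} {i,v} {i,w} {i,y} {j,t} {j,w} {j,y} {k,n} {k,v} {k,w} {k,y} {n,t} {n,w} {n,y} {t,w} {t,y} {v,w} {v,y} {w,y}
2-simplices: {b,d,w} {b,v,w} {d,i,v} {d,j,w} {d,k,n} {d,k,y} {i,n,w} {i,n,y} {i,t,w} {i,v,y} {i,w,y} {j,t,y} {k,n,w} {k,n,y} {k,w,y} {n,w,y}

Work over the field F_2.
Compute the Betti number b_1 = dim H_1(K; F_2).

n_0=10 n_1=37 n_2=16  [Z2]
∂1: piv[bd,bi,bj,bn,bt,bv,bw,by,dk] rk=9  ker:di,dj,dn,dv,dw,dy,ij,ik,in,it,iv,iw,iy,jt,jw,jy,kn,kv,kw,ky,nt,nw,ny,tw,ty,vw,vy,wy
∂2: piv[bdw,bvw,div,djw,dkn,dky,inw,iny,itw,ivy,iwy,jty,knw,kny] rk=14  ker:kwy,nwy
b_1=(37−9)−14=14

b_1=14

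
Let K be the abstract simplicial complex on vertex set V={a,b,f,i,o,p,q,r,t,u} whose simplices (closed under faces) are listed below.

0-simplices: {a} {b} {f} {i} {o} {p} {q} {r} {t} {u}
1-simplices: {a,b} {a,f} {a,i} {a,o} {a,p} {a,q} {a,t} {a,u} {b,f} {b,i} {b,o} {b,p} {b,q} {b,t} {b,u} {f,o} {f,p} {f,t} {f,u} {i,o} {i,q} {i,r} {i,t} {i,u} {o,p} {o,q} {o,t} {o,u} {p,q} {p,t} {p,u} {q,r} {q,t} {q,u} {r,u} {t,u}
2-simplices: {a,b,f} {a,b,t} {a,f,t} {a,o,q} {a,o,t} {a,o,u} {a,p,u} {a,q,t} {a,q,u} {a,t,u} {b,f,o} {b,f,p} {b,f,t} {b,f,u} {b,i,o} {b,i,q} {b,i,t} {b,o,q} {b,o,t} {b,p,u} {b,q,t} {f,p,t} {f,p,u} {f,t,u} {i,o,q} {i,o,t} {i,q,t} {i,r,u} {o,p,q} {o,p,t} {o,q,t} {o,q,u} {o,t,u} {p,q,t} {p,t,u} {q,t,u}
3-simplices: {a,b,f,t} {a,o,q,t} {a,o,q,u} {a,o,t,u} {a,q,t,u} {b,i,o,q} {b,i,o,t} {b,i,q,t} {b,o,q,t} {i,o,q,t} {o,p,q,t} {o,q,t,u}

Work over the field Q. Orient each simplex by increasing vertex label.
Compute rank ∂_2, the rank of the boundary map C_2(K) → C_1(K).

rank∂_2=24

n_0=10 n_1=36 n_2=36 n_3=12  [Q]
∂1: piv[ab,af,ai,ao,ap,aq,at,au,ir] rk=9  ker:bf,bi,bo,bp,bq,bt,bu,fo,fp,ft,fu,io,iq,it,iu,op,oq,ot,ou,pq,pt,pu,qr,qt,qu,ru,tu
∂2: piv[abf,abt,aft,aoq,aot,aou,apu,aqt,aqu,atu,bfo,bfp,bfu,bio,biq,bit,boq,bot,bpu,fpt,ftu,iru,opq,opt] rk=24  ker:bft,bqt,fpu,ioq,iot,iqt,oqt,oqu,otu,pqt,ptu,qtu
∂3: piv[abft,aoqt,aoqu,aotu,aqtu,bioq,biot,biqt,boqt,opqt] rk=10  ker:ioqt,oqtu
rk∂_2=24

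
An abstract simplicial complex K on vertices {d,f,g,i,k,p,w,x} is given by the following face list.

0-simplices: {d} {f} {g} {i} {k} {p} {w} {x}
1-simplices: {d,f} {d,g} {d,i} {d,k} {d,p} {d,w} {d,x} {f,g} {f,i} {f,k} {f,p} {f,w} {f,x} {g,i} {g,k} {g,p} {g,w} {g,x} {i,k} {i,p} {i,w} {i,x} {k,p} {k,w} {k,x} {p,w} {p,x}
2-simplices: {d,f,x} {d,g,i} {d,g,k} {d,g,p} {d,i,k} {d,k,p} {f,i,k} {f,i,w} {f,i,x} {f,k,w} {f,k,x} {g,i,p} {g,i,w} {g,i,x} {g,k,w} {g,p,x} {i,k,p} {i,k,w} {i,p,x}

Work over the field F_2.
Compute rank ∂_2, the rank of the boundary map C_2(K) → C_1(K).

n_0=8 n_1=27 n_2=19  [Z2]
∂1: piv[df,dg,di,dk,dp,dw,dx] rk=7  ker:fg,fi,fk,fp,fw,fx,gi,gk,gp,gw,gx,ik,ip,iw,ix,kp,kw,kx,pw,px
∂2: piv[dfx,dgi,dgk,dgp,dik,dkp,fik,fiw,fix,fkw,fkx,gip,giw,gix,gpx] rk=15  ker:gkw,ikp,ikw,ipx
rk∂_2=15

rank∂_2=15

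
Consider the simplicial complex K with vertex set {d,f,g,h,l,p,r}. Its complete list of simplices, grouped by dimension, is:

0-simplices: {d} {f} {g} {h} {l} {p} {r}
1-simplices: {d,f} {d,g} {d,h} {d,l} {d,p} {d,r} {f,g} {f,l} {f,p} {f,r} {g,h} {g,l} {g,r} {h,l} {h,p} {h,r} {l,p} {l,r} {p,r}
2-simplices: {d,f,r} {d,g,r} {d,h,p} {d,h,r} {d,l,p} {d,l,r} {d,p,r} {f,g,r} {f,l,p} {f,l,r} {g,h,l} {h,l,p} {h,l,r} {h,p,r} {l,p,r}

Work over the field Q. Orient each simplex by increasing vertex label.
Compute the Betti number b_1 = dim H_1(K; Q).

b_1=1

n_0=7 n_1=19 n_2=15  [Q]
∂1: piv[df,dg,dh,dl,dp,dr] rk=6  ker:fg,fl,fp,fr,gh,gl,gr,hl,hp,hr,lp,lr,pr
∂2: piv[dfr,dgr,dhp,dhr,dlp,dlr,dpr,fgr,flp,flr,ghl,hlp] rk=12  ker:hlr,hpr,lpr
b_1=(19−6)−12=1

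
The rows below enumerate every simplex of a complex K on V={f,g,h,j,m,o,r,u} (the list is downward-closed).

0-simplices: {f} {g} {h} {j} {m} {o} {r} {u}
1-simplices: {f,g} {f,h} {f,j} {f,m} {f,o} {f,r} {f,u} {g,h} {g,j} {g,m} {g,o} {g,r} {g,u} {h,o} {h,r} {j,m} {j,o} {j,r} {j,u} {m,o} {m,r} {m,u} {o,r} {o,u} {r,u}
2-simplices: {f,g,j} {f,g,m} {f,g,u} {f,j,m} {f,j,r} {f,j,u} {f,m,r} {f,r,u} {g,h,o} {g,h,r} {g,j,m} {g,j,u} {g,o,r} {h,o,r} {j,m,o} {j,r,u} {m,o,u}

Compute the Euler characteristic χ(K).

χ(K)=0

n_0=8 n_1=25 n_2=17
χ=+8−25+17=0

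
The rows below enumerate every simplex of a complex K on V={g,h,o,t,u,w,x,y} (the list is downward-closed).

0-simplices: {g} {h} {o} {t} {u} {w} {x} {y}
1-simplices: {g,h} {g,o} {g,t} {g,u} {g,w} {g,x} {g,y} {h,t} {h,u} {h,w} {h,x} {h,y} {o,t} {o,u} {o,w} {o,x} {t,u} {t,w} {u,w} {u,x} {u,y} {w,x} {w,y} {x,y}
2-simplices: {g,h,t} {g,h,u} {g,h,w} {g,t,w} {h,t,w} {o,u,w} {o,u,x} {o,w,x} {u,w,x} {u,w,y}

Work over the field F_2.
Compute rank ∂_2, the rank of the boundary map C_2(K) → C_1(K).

rank∂_2=8

n_0=8 n_1=24 n_2=10  [Z2]
∂1: piv[gh,go,gt,gu,gw,gx,gy] rk=7  ker:ht,hu,hw,hx,hy,ot,ou,ow,ox,tu,tw,uw,ux,uy,wx,wy,xy
∂2: piv[ght,ghu,ghw,gtw,ouw,oux,owx,uwy] rk=8  ker:htw,uwx
rk∂_2=8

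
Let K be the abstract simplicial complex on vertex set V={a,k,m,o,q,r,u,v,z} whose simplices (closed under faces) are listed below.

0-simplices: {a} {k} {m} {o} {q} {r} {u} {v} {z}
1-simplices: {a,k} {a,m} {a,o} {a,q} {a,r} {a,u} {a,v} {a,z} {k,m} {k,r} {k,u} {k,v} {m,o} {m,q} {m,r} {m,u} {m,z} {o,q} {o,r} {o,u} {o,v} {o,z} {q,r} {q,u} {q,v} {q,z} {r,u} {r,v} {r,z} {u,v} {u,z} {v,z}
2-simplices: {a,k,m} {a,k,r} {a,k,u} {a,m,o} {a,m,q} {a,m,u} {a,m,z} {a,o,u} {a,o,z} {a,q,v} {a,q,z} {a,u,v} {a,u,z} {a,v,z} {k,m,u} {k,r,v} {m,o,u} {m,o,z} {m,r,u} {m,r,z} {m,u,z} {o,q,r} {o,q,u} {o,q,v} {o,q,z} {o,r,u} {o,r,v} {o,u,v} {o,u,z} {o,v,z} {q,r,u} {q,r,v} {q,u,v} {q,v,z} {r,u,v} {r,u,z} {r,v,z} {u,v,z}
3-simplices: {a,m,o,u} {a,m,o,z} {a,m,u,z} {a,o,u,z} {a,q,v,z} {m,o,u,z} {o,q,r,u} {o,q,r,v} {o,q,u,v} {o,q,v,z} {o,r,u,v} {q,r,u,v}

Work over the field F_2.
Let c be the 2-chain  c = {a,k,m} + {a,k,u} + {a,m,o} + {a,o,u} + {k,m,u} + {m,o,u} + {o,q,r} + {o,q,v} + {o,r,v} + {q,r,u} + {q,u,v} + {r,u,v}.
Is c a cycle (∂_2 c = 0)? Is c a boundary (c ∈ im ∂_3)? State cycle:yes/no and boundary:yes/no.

n_0=9 n_1=32 n_2=38 n_3=12  [Z2]
∂1: piv[ak,am,ao,aq,ar,au,av,az] rk=8  ker:km,kr,ku,kv,mo,mq,mr,mu,mz,oq,or,ou,ov,oz,qr,qu,qv,qz,ru,rv,rz,uv,uz,vz
∂2: piv[akm,akr,aku,amo,amq,amu,amz,aou,aoz,aqv,aqz,auv,auz,avz,krv,mru,mrz,oqr,oqu,oqv,oqz,oru,orv] rk=23  ker:kmu,mou,moz,muz,ouv,ouz,ovz,qru,qrv,quv,qvz,ruv,ruz,rvz,uvz
∂3: piv[amou,amoz,amuz,aouz,aqvz,oqru,oqrv,oquv,oqvz,oruv] rk=10  ker:mouz,qruv
∂2c = 0
c vs im∂3: residual ≠ 0 ⇒ not boundary

cycle:yes boundary:no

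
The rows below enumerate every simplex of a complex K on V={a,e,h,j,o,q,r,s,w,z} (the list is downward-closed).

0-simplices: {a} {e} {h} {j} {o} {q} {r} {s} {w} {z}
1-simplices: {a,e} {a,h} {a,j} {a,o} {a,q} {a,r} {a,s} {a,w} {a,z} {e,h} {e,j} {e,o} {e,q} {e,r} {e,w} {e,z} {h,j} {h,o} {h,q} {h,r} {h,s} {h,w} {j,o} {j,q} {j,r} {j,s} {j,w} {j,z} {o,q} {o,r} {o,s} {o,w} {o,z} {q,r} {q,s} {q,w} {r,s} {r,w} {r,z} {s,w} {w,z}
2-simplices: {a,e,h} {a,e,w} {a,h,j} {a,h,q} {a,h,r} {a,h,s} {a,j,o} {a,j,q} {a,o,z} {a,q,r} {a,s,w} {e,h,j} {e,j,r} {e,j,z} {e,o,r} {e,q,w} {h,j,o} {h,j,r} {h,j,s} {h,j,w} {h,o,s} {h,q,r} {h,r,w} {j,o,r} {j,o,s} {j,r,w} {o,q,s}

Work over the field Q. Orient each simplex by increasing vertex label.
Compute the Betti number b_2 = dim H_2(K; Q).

b_2=3

n_0=10 n_1=41 n_2=27  [Q]
∂1: piv[ae,ah,aj,ao,aq,ar,as,aw,az] rk=9  ker:eh,ej,eo,eq,er,ew,ez,hj,ho,hq,hr,hs,hw,jo,jq,jr,js,jw,jz,oq,or,os,ow,oz,qr,qs,qw,rs,rw,rz,sw,wz
∂2: piv[aeh,aew,ahj,ahq,ahr,ahs,ajo,ajq,aoz,aqr,asw,ehj,ejr,ejz,eor,eqw,hjo,hjr,hjs,hjw,hos,hrw,jor,oqs] rk=24  ker:hqr,jos,jrw
b_2=(27−24)−0=3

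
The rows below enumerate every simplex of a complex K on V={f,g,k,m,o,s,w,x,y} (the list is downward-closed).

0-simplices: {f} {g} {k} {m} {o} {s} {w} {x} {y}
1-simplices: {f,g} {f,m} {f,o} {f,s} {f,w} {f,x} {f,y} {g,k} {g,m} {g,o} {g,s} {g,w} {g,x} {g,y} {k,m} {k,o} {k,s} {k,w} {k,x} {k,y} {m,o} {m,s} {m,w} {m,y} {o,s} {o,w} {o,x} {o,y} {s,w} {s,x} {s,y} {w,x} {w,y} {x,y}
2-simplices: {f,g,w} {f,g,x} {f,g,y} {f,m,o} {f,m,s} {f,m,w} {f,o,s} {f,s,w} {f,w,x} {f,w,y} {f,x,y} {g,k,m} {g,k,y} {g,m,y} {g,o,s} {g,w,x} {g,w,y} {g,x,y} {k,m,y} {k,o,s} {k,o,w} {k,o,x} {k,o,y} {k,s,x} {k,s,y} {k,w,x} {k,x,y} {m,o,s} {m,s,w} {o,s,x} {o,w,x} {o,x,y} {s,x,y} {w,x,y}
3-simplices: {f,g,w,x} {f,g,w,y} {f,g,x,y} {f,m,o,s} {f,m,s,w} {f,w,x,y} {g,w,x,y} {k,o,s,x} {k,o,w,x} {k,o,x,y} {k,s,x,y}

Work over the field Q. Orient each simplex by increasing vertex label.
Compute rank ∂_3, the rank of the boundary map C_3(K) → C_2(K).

rank∂_3=10

n_0=9 n_1=34 n_2=34 n_3=11  [Q]
∂1: piv[fg,fm,fo,fs,fw,fx,fy,gk] rk=8  ker:gm,go,gs,gw,gx,gy,km,ko,ks,kw,kx,ky,mo,ms,mw,my,os,ow,ox,oy,sw,sx,sy,wx,wy,xy
∂2: piv[fgw,fgx,fgy,fmo,fms,fmw,fos,fsw,fwx,fwy,fxy,gkm,gky,gmy,gos,kos,kow,kox,koy,ksx,ksy,kwx,kxy] rk=23  ker:gwx,gwy,gxy,kmy,mos,msw,osx,owx,oxy,sxy,wxy
∂3: piv[fgwx,fgwy,fgxy,fmos,fmsw,fwxy,kosx,kowx,koxy,ksxy] rk=10  ker:gwxy
rk∂_3=10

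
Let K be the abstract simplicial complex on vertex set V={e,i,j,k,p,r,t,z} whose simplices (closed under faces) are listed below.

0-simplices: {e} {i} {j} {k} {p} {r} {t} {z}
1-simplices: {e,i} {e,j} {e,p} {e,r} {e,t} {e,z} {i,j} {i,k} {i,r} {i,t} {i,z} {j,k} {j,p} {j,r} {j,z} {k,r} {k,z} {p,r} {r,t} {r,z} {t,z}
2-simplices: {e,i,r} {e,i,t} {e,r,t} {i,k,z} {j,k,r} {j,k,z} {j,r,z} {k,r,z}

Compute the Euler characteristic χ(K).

χ(K)=-5

n_0=8 n_1=21 n_2=8
χ=+8−21+8=-5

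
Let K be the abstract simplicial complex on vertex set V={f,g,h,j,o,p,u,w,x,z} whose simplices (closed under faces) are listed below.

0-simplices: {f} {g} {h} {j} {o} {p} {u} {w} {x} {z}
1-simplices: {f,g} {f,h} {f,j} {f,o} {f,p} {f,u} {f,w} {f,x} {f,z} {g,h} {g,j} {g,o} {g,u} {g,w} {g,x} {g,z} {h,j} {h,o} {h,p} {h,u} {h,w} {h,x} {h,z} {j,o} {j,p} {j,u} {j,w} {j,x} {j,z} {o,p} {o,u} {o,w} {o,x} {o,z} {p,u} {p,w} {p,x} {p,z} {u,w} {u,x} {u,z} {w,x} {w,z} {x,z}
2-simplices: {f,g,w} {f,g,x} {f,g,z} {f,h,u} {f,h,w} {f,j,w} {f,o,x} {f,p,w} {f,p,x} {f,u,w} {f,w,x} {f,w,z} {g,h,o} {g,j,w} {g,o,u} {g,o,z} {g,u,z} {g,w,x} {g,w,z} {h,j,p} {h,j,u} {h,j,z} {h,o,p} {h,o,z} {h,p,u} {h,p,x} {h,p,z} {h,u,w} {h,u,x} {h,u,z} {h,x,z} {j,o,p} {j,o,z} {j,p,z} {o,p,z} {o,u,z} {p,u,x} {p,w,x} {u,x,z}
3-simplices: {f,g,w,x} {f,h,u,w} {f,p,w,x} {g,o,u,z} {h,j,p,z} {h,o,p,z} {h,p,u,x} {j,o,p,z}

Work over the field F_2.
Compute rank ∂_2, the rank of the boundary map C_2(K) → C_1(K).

n_0=10 n_1=44 n_2=39 n_3=8  [Z2]
∂1: piv[fg,fh,fj,fo,fp,fu,fw,fx,fz] rk=9  ker:gh,gj,go,gu,gw,gx,gz,hj,ho,hp,hu,hw,hx,hz,jo,jp,ju,jw,jx,jz,op,ou,ow,ox,oz,pu,pw,px,pz,uw,ux,uz,wx,wz,xz
∂2: piv[fgw,fgx,fgz,fhu,fhw,fjw,fox,fpw,fpx,fuw,fwx,fwz,gho,gjw,gou,goz,guz,hjp,hju,hjz,hop,hoz,hpu,hpx,hpz,hux,huz,hxz,jop] rk=29  ker:gwx,gwz,huw,joz,jpz,opz,ouz,pux,pwx,uxz
∂3: piv[fgwx,fhuw,fpwx,gouz,hjpz,hopz,hpux,jopz] rk=8
rk∂_2=29

rank∂_2=29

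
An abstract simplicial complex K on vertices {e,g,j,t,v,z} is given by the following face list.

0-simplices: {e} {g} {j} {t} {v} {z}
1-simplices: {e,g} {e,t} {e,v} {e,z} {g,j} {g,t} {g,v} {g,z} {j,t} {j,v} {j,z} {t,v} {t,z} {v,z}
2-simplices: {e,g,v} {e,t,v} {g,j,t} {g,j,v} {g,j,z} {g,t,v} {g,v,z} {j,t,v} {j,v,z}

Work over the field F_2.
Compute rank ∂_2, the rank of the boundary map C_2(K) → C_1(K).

n_0=6 n_1=14 n_2=9  [Z2]
∂1: piv[eg,et,ev,ez,gj] rk=5  ker:gt,gv,gz,jt,jv,jz,tv,tz,vz
∂2: piv[egv,etv,gjt,gjv,gjz,gtv,gvz] rk=7  ker:jtv,jvz
rk∂_2=7

rank∂_2=7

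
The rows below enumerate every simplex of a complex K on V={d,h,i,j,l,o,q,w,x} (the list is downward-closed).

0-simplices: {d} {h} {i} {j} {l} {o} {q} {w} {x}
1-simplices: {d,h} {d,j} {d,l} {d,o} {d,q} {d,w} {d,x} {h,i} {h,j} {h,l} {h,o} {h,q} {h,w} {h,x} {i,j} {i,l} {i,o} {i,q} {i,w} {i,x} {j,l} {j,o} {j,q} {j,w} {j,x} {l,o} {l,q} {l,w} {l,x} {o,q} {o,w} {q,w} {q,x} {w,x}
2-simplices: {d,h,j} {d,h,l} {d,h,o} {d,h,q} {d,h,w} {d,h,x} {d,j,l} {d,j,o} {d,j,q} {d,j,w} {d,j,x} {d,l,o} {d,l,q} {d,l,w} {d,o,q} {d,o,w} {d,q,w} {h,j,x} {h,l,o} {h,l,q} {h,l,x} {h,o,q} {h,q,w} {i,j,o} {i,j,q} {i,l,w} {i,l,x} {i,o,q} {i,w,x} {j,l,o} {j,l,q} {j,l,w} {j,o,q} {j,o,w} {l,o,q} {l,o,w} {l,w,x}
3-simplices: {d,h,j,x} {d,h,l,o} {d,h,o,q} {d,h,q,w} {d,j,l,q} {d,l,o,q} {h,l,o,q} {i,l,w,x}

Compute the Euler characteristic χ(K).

n_0=9 n_1=34 n_2=37 n_3=8
χ=+9−34+37−8=4

χ(K)=4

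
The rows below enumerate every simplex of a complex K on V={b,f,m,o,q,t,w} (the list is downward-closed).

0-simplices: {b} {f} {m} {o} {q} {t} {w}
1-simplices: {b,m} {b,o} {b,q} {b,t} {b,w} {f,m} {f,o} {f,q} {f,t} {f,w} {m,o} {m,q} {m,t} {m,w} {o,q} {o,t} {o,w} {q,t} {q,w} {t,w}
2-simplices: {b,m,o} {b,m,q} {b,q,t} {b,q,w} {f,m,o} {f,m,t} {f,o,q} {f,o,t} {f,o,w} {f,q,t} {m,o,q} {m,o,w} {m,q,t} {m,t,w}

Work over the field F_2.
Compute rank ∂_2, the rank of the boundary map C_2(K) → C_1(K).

n_0=7 n_1=20 n_2=14  [Z2]
∂1: piv[bm,bo,bq,bt,bw,fm] rk=6  ker:fo,fq,ft,fw,mo,mq,mt,mw,oq,ot,ow,qt,qw,tw
∂2: piv[bmo,bmq,bqt,bqw,fmo,fmt,foq,fot,fow,fqt,moq,mow,mtw] rk=13  ker:mqt
rk∂_2=13

rank∂_2=13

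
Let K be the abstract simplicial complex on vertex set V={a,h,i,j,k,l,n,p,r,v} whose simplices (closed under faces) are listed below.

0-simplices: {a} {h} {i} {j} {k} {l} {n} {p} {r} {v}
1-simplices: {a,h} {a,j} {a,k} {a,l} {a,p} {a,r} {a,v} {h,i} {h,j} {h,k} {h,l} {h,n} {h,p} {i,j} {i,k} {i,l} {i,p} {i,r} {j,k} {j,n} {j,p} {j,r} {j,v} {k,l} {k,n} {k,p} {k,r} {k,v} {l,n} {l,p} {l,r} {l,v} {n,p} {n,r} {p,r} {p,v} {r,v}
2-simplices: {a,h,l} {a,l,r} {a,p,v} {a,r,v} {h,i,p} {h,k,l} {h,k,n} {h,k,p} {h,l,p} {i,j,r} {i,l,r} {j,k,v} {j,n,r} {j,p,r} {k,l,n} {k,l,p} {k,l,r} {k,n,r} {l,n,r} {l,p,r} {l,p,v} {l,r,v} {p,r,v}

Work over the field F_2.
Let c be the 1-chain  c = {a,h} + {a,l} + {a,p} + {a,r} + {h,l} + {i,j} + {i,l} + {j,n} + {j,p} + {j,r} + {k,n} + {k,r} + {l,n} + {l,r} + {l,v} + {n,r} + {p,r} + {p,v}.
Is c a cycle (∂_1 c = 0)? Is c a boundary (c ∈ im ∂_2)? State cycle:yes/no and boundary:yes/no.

cycle:yes boundary:yes

n_0=10 n_1=37 n_2=23  [Z2]
∂1: piv[ah,aj,ak,al,ap,ar,av,hi,hn] rk=9  ker:hj,hk,hl,hp,ij,ik,il,ip,ir,jk,jn,jp,jr,jv,kl,kn,kp,kr,kv,ln,lp,lr,lv,np,nr,pr,pv,rv
∂2: piv[ahl,alr,apv,arv,hip,hkl,hkn,hkp,hlp,ijr,ilr,jkv,jnr,jpr,kln,klr,knr,lpr,lpv,lrv] rk=20  ker:klp,lnr,prv
∂1c = 0
c vs im∂2: reduces to 0 ⇒ boundary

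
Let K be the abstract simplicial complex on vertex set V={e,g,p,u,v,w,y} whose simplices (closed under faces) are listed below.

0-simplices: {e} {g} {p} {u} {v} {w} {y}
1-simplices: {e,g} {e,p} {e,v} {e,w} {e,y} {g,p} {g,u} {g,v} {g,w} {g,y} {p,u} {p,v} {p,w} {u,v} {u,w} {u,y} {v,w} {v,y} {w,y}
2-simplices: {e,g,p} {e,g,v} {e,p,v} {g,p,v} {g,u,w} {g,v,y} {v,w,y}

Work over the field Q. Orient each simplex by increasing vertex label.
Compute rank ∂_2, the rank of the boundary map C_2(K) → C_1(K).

n_0=7 n_1=19 n_2=7  [Q]
∂1: piv[eg,ep,ev,ew,ey,gu] rk=6  ker:gp,gv,gw,gy,pu,pv,pw,uv,uw,uy,vw,vy,wy
∂2: piv[egp,egv,epv,guw,gvy,vwy] rk=6  ker:gpv
rk∂_2=6

rank∂_2=6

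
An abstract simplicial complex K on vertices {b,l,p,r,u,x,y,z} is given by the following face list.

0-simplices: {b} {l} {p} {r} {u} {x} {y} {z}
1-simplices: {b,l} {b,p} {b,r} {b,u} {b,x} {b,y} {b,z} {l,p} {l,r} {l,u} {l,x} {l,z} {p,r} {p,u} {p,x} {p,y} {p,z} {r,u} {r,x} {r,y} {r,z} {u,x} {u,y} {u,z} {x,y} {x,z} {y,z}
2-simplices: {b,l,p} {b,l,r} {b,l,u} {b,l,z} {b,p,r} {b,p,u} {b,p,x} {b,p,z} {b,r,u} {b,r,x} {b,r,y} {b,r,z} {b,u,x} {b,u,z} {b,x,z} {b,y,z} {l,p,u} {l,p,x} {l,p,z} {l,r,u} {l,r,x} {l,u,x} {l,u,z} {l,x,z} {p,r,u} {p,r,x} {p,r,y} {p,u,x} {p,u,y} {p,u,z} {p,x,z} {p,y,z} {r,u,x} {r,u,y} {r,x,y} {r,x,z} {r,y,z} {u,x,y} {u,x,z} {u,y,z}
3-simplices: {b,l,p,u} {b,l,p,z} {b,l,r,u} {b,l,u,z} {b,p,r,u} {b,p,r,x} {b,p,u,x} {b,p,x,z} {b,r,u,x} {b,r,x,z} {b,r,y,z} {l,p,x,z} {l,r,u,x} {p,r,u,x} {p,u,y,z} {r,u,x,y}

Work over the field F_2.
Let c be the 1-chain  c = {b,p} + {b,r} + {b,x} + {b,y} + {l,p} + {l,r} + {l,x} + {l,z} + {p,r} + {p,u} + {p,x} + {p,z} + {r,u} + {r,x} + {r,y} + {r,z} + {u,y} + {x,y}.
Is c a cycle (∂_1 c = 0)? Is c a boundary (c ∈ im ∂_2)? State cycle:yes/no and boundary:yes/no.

cycle:no boundary:no

n_0=8 n_1=27 n_2=40 n_3=16  [Z2]
∂1: piv[bl,bp,br,bu,bx,by,bz] rk=7  ker:lp,lr,lu,lx,lz,pr,pu,px,py,pz,ru,rx,ry,rz,ux,uy,uz,xy,xz,yz
∂2: piv[blp,blr,blu,blz,bpr,bpu,bpx,bpz,bru,brx,bry,brz,bux,buz,bxz,byz,lpx,pry,puy,rxy] rk=20  ker:lpu,lpz,lru,lrx,lux,luz,lxz,pru,prx,pux,puz,pxz,pyz,rux,ruy,rxz,ryz,uxy,uxz,uyz
∂3: piv[blpu,blpz,blru,bluz,bpru,bprx,bpux,bpxz,brux,brxz,bryz,lpxz,lrux,puyz,ruxy] rk=15  ker:prux
∂1c = {r} + {u} + {x} + {z}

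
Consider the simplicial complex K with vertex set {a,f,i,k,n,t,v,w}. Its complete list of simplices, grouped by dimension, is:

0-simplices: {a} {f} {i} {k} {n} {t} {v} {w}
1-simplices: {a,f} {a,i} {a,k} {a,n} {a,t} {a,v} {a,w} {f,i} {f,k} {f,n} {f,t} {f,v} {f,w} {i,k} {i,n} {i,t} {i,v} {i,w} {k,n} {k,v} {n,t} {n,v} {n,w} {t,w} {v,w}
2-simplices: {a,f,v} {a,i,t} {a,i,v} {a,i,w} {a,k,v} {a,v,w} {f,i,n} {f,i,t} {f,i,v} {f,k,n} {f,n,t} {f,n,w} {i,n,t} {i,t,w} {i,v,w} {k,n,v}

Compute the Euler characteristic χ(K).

n_0=8 n_1=25 n_2=16
χ=+8−25+16=-1

χ(K)=-1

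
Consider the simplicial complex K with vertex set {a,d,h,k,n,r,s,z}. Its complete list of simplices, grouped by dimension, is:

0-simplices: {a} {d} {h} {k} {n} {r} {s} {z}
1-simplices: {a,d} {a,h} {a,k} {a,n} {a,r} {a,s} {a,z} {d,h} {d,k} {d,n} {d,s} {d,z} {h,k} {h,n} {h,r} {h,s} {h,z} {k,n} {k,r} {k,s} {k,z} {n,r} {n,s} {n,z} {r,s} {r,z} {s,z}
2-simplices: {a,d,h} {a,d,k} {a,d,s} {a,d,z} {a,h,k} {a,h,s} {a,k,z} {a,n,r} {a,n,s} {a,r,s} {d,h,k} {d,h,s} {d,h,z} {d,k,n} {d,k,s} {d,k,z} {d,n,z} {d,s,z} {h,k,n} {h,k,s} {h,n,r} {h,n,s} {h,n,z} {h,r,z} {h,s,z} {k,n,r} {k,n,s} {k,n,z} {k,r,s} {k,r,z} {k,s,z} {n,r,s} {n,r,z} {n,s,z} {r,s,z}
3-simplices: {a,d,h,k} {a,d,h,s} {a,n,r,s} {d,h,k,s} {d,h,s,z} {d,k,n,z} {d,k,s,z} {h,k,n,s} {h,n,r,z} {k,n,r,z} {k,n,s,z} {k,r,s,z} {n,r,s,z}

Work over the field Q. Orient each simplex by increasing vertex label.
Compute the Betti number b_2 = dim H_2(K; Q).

b_2=2

n_0=8 n_1=27 n_2=35 n_3=13  [Q]
∂1: piv[ad,ah,ak,an,ar,as,az] rk=7  ker:dh,dk,dn,ds,dz,hk,hn,hr,hs,hz,kn,kr,ks,kz,nr,ns,nz,rs,rz,sz
∂2: piv[adh,adk,ads,adz,ahk,ahs,akz,anr,ans,ars,dhz,dkn,dks,dnz,dsz,hkn,hnr,hns,hrz,knr] rk=20  ker:dhk,dhs,dkz,hks,hnz,hsz,kns,knz,krs,krz,ksz,nrs,nrz,nsz,rsz
∂3: piv[adhk,adhs,anrs,dhks,dhsz,dknz,dksz,hkns,hnrz,knrz,knsz,krsz,nrsz] rk=13
b_2=(35−20)−13=2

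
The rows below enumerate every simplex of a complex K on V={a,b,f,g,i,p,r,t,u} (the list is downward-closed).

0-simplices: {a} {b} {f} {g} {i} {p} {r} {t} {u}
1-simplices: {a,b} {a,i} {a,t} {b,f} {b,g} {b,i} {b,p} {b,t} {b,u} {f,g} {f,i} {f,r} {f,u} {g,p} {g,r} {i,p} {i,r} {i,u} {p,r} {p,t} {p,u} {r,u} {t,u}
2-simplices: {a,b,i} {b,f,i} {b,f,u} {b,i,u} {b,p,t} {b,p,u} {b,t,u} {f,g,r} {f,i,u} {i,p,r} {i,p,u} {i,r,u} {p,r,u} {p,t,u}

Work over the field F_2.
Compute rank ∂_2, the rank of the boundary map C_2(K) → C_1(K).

n_0=9 n_1=23 n_2=14  [Z2]
∂1: piv[ab,ai,at,bf,bg,bp,bu,fr] rk=8  ker:bi,bt,fg,fi,fu,gp,gr,ip,ir,iu,pr,pt,pu,ru,tu
∂2: piv[abi,bfi,bfu,biu,bpt,bpu,btu,fgr,ipr,ipu,iru] rk=11  ker:fiu,pru,ptu
rk∂_2=11

rank∂_2=11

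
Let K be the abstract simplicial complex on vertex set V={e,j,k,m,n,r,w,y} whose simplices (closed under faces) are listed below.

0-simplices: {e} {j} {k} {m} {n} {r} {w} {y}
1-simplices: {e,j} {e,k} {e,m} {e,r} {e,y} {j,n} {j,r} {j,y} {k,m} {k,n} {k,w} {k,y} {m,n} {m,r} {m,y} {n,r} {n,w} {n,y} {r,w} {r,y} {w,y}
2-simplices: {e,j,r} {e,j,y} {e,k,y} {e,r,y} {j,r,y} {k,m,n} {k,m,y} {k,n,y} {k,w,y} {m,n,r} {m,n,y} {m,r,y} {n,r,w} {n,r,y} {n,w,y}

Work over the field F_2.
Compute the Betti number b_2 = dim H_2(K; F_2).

n_0=8 n_1=21 n_2=15  [Z2]
∂1: piv[ej,ek,em,er,ey,jn,kw] rk=7  ker:jr,jy,km,kn,ky,mn,mr,my,nr,nw,ny,rw,ry,wy
∂2: piv[ejr,ejy,eky,ery,kmn,kmy,kny,kwy,mnr,mry,nrw,nwy] rk=12  ker:jry,mny,nry
b_2=(15−12)−0=3

b_2=3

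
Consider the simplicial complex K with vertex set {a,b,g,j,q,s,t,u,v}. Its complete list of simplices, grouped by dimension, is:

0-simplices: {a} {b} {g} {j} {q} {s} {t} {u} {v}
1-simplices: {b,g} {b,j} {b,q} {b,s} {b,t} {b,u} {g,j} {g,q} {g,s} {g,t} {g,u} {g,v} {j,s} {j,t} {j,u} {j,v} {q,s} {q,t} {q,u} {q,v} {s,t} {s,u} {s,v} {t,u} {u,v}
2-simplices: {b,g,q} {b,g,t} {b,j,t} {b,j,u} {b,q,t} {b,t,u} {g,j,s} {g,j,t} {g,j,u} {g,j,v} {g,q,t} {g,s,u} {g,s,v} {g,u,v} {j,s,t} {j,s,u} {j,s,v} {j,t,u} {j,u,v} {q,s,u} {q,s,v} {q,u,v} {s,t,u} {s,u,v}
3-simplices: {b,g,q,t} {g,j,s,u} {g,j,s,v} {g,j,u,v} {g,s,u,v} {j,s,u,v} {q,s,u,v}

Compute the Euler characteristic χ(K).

n_0=9 n_1=25 n_2=24 n_3=7
χ=+9−25+24−7=1

χ(K)=1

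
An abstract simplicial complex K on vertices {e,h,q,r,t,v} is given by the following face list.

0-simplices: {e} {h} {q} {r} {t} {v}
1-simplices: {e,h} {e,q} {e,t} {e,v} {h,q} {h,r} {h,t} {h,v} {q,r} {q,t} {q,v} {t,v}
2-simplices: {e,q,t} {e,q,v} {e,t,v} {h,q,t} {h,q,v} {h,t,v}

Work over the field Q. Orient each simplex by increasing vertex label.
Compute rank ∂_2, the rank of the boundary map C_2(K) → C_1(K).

rank∂_2=5

n_0=6 n_1=12 n_2=6  [Q]
∂1: piv[eh,eq,et,ev,hr] rk=5  ker:hq,ht,hv,qr,qt,qv,tv
∂2: piv[eqt,eqv,etv,hqt,hqv] rk=5  ker:htv
rk∂_2=5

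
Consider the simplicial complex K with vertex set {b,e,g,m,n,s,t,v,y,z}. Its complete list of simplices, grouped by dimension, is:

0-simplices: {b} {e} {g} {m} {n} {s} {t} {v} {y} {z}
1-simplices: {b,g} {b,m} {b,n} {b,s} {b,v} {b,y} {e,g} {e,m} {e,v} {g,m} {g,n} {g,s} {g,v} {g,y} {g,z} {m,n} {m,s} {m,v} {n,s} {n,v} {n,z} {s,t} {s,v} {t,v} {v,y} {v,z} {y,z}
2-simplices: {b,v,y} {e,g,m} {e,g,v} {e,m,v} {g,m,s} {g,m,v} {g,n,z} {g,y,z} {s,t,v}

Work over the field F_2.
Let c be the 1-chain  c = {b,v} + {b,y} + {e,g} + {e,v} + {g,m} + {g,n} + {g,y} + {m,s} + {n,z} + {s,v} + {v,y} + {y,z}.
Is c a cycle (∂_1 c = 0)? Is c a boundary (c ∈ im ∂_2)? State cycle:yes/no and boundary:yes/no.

n_0=10 n_1=27 n_2=9  [Z2]
∂1: piv[bg,bm,bn,bs,bv,by,eg,gz,st] rk=9  ker:em,ev,gm,gn,gs,gv,gy,mn,ms,mv,ns,nv,nz,sv,tv,vy,vz,yz
∂2: piv[bvy,egm,egv,emv,gms,gnz,gyz,stv] rk=8  ker:gmv
∂1c = 0
c vs im∂2: residual ≠ 0 ⇒ not boundary

cycle:yes boundary:no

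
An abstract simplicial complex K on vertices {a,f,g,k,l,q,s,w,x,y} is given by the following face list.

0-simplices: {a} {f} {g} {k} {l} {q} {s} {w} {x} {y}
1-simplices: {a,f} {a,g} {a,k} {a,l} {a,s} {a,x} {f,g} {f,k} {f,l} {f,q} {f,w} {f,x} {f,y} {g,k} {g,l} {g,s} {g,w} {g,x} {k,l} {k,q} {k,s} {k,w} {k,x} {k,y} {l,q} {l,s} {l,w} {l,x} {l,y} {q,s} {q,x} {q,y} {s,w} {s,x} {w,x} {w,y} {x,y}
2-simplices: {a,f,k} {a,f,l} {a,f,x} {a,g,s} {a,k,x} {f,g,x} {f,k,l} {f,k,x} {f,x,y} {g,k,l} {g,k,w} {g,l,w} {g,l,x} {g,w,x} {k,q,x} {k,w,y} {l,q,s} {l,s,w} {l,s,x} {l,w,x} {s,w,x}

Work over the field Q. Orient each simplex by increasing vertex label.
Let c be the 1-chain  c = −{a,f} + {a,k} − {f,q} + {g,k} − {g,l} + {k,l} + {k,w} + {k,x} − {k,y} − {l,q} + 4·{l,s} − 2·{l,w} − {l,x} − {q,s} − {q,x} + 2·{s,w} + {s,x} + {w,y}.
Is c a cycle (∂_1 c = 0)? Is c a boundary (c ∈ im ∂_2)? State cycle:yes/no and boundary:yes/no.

cycle:yes boundary:no

n_0=10 n_1=37 n_2=21  [Q]
∂1: piv[af,ag,ak,al,as,ax,fq,fw,fy] rk=9  ker:fg,fk,fl,fx,gk,gl,gs,gw,gx,kl,kq,ks,kw,kx,ky,lq,ls,lw,lx,ly,qs,qx,qy,sw,sx,wx,wy,xy
∂2: piv[afk,afl,afx,ags,akx,fgx,fkl,fxy,gkl,gkw,glw,glx,gwx,kqx,kwy,lqs,lsw,lsx] rk=18  ker:fkx,lwx,swx
∂1c = 0
c vs im∂2: residual ≠ 0 ⇒ not boundary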